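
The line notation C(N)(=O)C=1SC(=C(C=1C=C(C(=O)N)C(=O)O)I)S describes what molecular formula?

C9H7IN2O4S2

Heavy atoms from the SMILES: 9 C, 1 I, 2 N, 4 O, 2 S.
Implicit hydrogens by atom environment:
  4 × C (aromatic): no H
  4 × C: no H
  3 × O: no H
  2 × N: 2 H each → 4
  1 × C: 1 H
  1 × I: no H
  1 × O: 1 H
  1 × S: 1 H
  1 × S (aromatic): no H
  Total hydrogens = 7.
Molecular formula: C9H7IN2O4S2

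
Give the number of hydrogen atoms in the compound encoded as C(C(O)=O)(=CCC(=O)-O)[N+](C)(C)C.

14

Hydrogens are implicit in SMILES; fill each atom to its normal valence:
  3 × C: 3 H each → 9
  3 × C: no H
  2 × O: 1 H each → 2
  2 × O: no H
  1 × C: 2 H
  1 × C: 1 H
  1 × N (charge +1): no H
  Total hydrogens = 14.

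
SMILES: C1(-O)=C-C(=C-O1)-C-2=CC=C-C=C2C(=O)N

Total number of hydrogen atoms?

Hydrogens are implicit in SMILES; fill each atom to its normal valence:
  6 × C (aromatic): 1 H each → 6
  4 × C (aromatic): no H
  1 × C: no H
  1 × N: 2 H
  1 × O: 1 H
  1 × O (aromatic): no H
  1 × O: no H
  Total hydrogens = 9.

9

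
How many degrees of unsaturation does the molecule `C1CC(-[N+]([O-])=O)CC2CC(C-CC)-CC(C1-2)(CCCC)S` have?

Molecular formula from the SMILES: C17H31NO2S.
DoU = (2C + 2 + N − H − X)/2 = (2·17 + 2 + 1 − 31 − 0)/2 = 6/2 = 3.
(Structurally: 2 ring(s) + 1 π bond(s) = 3.)

3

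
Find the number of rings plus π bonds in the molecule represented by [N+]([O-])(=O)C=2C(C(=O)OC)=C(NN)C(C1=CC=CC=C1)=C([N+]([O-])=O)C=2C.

Molecular formula from the SMILES: C15H14N4O6.
DoU = (2C + 2 + N − H − X)/2 = (2·15 + 2 + 4 − 14 − 0)/2 = 22/2 = 11.
(Structurally: 2 ring(s) + 9 π bond(s) = 11.)

11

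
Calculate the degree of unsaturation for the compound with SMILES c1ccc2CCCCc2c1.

Molecular formula from the SMILES: C10H12.
DoU = (2C + 2 + N − H − X)/2 = (2·10 + 2 + 0 − 12 − 0)/2 = 10/2 = 5.
(Structurally: 2 ring(s) + 3 π bond(s) = 5.)

5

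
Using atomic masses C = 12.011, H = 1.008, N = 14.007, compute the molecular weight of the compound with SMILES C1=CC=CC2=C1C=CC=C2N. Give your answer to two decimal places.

143.19

Molecular formula: C10H9N.
M = 10×12.011 + 9×1.008 + 1×14.007 = 143.19 g/mol.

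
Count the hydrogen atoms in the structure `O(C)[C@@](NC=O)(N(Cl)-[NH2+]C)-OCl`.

10

Hydrogens are implicit in SMILES; fill each atom to its normal valence:
  3 × O: no H
  2 × C: 3 H each → 6
  2 × Cl: no H
  1 × C: 1 H
  1 × C: no H
  1 × N (charge +1): 2 H
  1 × N: 1 H
  1 × N: no H
  Total hydrogens = 10.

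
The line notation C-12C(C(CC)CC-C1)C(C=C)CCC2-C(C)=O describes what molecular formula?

C16H26O

Heavy atoms from the SMILES: 16 C, 1 O.
Implicit hydrogens by atom environment:
  7 × C: 2 H each → 14
  6 × C: 1 H each → 6
  2 × C: 3 H each → 6
  1 × C: no H
  1 × O: no H
  Total hydrogens = 26.
Molecular formula: C16H26O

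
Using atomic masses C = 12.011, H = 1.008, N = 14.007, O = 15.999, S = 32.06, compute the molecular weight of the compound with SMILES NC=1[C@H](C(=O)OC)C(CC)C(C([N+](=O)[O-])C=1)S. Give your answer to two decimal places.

Molecular formula: C10H16N2O4S.
M = 10×12.011 + 16×1.008 + 2×14.007 + 4×15.999 + 1×32.06 = 260.31 g/mol.

260.31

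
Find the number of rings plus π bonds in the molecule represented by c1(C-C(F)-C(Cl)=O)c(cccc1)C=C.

6

Molecular formula from the SMILES: C11H10ClFO.
DoU = (2C + 2 + N − H − X)/2 = (2·11 + 2 + 0 − 10 − 2)/2 = 12/2 = 6.
(Structurally: 1 ring(s) + 5 π bond(s) = 6.)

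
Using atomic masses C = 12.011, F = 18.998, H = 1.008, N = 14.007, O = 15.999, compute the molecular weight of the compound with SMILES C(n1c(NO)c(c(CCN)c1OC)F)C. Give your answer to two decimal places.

217.24

Molecular formula: C9H16FN3O2.
M = 9×12.011 + 1×18.998 + 16×1.008 + 3×14.007 + 2×15.999 = 217.24 g/mol.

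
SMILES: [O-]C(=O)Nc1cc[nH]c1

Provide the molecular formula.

Heavy atoms from the SMILES: 5 C, 2 N, 2 O.
Implicit hydrogens by atom environment:
  3 × C (aromatic): 1 H each → 3
  1 × C (aromatic): no H
  1 × C: no H
  1 × N (aromatic): 1 H
  1 × N: 1 H
  1 × O: no H
  1 × O (charge -1): no H
  Total hydrogens = 5.
Net charge -1.
Molecular formula: C5H5N2O2-

C5H5N2O2-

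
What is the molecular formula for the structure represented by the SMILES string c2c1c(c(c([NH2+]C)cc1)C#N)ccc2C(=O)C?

Heavy atoms from the SMILES: 14 C, 2 N, 1 O.
Implicit hydrogens by atom environment:
  5 × C (aromatic): 1 H each → 5
  5 × C (aromatic): no H
  2 × C: 3 H each → 6
  2 × C: no H
  1 × N (charge +1): 2 H
  1 × N: no H
  1 × O: no H
  Total hydrogens = 13.
Net charge +1.
Molecular formula: C14H13N2O+

C14H13N2O+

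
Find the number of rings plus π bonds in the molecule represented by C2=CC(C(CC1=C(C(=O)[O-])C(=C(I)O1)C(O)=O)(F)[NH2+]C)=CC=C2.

9

Molecular formula from the SMILES: C15H13FINO5.
DoU = (2C + 2 + N − H − X)/2 = (2·15 + 2 + 1 − 13 − 2)/2 = 18/2 = 9.
(Structurally: 2 ring(s) + 7 π bond(s) = 9.)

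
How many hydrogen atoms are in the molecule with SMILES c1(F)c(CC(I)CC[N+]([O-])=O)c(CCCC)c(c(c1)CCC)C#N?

Hydrogens are implicit in SMILES; fill each atom to its normal valence:
  8 × C: 2 H each → 16
  5 × C (aromatic): no H
  2 × C: 3 H each → 6
  1 × C (aromatic): 1 H
  1 × C: 1 H
  1 × C: no H
  1 × F: no H
  1 × I: no H
  1 × N: no H
  1 × N (charge +1): no H
  1 × O: no H
  1 × O (charge -1): no H
  Total hydrogens = 24.

24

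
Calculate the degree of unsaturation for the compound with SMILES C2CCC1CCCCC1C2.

Molecular formula from the SMILES: C10H18.
DoU = (2C + 2 + N − H − X)/2 = (2·10 + 2 + 0 − 18 − 0)/2 = 4/2 = 2.
(Structurally: 2 ring(s) + 0 π bond(s) = 2.)

2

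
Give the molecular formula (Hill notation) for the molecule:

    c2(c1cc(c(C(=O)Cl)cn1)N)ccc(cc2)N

C12H10ClN3O

Heavy atoms from the SMILES: 12 C, 1 Cl, 3 N, 1 O.
Implicit hydrogens by atom environment:
  6 × C (aromatic): 1 H each → 6
  5 × C (aromatic): no H
  2 × N: 2 H each → 4
  1 × C: no H
  1 × Cl: no H
  1 × N (aromatic): no H
  1 × O: no H
  Total hydrogens = 10.
Molecular formula: C12H10ClN3O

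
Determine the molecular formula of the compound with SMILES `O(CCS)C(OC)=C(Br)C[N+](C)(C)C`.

C9H19BrNO2S+

Heavy atoms from the SMILES: 1 Br, 9 C, 1 N, 2 O, 1 S.
Implicit hydrogens by atom environment:
  4 × C: 3 H each → 12
  3 × C: 2 H each → 6
  2 × C: no H
  2 × O: no H
  1 × Br: no H
  1 × N (charge +1): no H
  1 × S: 1 H
  Total hydrogens = 19.
Net charge +1.
Molecular formula: C9H19BrNO2S+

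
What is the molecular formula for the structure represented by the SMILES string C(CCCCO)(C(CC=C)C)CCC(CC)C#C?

C17H30O

Heavy atoms from the SMILES: 17 C, 1 O.
Implicit hydrogens by atom environment:
  9 × C: 2 H each → 18
  5 × C: 1 H each → 5
  2 × C: 3 H each → 6
  1 × C: no H
  1 × O: 1 H
  Total hydrogens = 30.
Molecular formula: C17H30O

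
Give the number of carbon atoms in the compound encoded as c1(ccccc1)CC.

The symbol for carbon appears 8 times in the SMILES. Lowercase c denotes aromatic carbon and counts toward C.

8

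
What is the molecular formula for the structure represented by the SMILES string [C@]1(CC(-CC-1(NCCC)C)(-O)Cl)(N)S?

Heavy atoms from the SMILES: 9 C, 1 Cl, 2 N, 1 O, 1 S.
Implicit hydrogens by atom environment:
  4 × C: 2 H each → 8
  3 × C: no H
  2 × C: 3 H each → 6
  1 × Cl: no H
  1 × N: 2 H
  1 × N: 1 H
  1 × O: 1 H
  1 × S: 1 H
  Total hydrogens = 19.
Molecular formula: C9H19ClN2OS

C9H19ClN2OS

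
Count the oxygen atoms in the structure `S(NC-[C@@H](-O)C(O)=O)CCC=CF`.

The symbol for oxygen appears 3 times in the SMILES.

3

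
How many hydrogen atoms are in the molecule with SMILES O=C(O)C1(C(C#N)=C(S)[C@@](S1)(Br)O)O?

4

Hydrogens are implicit in SMILES; fill each atom to its normal valence:
  6 × C: no H
  3 × O: 1 H each → 3
  1 × Br: no H
  1 × N: no H
  1 × O: no H
  1 × S: 1 H
  1 × S: no H
  Total hydrogens = 4.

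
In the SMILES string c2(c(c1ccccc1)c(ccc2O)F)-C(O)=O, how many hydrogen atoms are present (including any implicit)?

Hydrogens are implicit in SMILES; fill each atom to its normal valence:
  7 × C (aromatic): 1 H each → 7
  5 × C (aromatic): no H
  2 × O: 1 H each → 2
  1 × C: no H
  1 × F: no H
  1 × O: no H
  Total hydrogens = 9.

9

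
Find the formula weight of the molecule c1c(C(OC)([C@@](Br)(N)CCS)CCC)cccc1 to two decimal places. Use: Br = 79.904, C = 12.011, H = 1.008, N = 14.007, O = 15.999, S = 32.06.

332.30

Molecular formula: C14H22BrNOS.
M = 1×79.904 + 14×12.011 + 22×1.008 + 1×14.007 + 1×15.999 + 1×32.06 = 332.30 g/mol.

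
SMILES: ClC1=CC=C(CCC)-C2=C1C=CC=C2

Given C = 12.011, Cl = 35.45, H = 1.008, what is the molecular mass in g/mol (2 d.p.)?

204.70

Molecular formula: C13H13Cl.
M = 13×12.011 + 1×35.45 + 13×1.008 = 204.70 g/mol.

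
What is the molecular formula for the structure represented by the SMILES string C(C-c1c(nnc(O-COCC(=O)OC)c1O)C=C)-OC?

C13H18N2O6

Heavy atoms from the SMILES: 13 C, 2 N, 6 O.
Implicit hydrogens by atom environment:
  5 × C: 2 H each → 10
  5 × O: no H
  4 × C (aromatic): no H
  2 × C: 3 H each → 6
  2 × N (aromatic): no H
  1 × C: 1 H
  1 × C: no H
  1 × O: 1 H
  Total hydrogens = 18.
Molecular formula: C13H18N2O6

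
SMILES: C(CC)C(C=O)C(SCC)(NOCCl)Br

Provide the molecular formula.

C9H17BrClNO2S

Heavy atoms from the SMILES: 1 Br, 9 C, 1 Cl, 1 N, 2 O, 1 S.
Implicit hydrogens by atom environment:
  4 × C: 2 H each → 8
  2 × C: 3 H each → 6
  2 × C: 1 H each → 2
  2 × O: no H
  1 × Br: no H
  1 × C: no H
  1 × Cl: no H
  1 × N: 1 H
  1 × S: no H
  Total hydrogens = 17.
Molecular formula: C9H17BrClNO2S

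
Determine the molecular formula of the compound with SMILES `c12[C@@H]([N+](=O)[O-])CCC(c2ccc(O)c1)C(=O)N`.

Heavy atoms from the SMILES: 11 C, 2 N, 4 O.
Implicit hydrogens by atom environment:
  3 × C (aromatic): 1 H each → 3
  3 × C (aromatic): no H
  2 × C: 2 H each → 4
  2 × C: 1 H each → 2
  2 × O: no H
  1 × C: no H
  1 × N: 2 H
  1 × N (charge +1): no H
  1 × O: 1 H
  1 × O (charge -1): no H
  Total hydrogens = 12.
Molecular formula: C11H12N2O4

C11H12N2O4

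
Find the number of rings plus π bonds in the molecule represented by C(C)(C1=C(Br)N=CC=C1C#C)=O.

7

Molecular formula from the SMILES: C9H6BrNO.
DoU = (2C + 2 + N − H − X)/2 = (2·9 + 2 + 1 − 6 − 1)/2 = 14/2 = 7.
(Structurally: 1 ring(s) + 6 π bond(s) = 7.)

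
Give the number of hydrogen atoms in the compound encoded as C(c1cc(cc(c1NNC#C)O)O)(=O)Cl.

Hydrogens are implicit in SMILES; fill each atom to its normal valence:
  4 × C (aromatic): no H
  2 × C (aromatic): 1 H each → 2
  2 × C: no H
  2 × N: 1 H each → 2
  2 × O: 1 H each → 2
  1 × C: 1 H
  1 × Cl: no H
  1 × O: no H
  Total hydrogens = 7.

7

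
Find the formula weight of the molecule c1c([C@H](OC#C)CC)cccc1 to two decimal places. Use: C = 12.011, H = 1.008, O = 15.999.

Molecular formula: C11H12O.
M = 11×12.011 + 12×1.008 + 1×15.999 = 160.22 g/mol.

160.22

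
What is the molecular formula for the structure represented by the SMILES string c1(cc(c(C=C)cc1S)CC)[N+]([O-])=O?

Heavy atoms from the SMILES: 10 C, 1 N, 2 O, 1 S.
Implicit hydrogens by atom environment:
  4 × C (aromatic): no H
  2 × C: 2 H each → 4
  2 × C (aromatic): 1 H each → 2
  1 × C: 3 H
  1 × C: 1 H
  1 × N (charge +1): no H
  1 × O: no H
  1 × O (charge -1): no H
  1 × S: 1 H
  Total hydrogens = 11.
Molecular formula: C10H11NO2S

C10H11NO2S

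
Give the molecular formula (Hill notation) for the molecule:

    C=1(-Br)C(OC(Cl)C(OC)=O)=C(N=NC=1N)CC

C9H11BrClN3O3

Heavy atoms from the SMILES: 1 Br, 9 C, 1 Cl, 3 N, 3 O.
Implicit hydrogens by atom environment:
  4 × C (aromatic): no H
  3 × O: no H
  2 × C: 3 H each → 6
  2 × N (aromatic): no H
  1 × Br: no H
  1 × C: 2 H
  1 × C: 1 H
  1 × C: no H
  1 × Cl: no H
  1 × N: 2 H
  Total hydrogens = 11.
Molecular formula: C9H11BrClN3O3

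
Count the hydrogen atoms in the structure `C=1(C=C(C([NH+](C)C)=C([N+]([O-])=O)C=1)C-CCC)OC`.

21

Hydrogens are implicit in SMILES; fill each atom to its normal valence:
  4 × C: 3 H each → 12
  4 × C (aromatic): no H
  3 × C: 2 H each → 6
  2 × C (aromatic): 1 H each → 2
  2 × O: no H
  1 × N (charge +1): 1 H
  1 × N (charge +1): no H
  1 × O (charge -1): no H
  Total hydrogens = 21.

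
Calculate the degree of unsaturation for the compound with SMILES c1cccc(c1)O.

Molecular formula from the SMILES: C6H6O.
DoU = (2C + 2 + N − H − X)/2 = (2·6 + 2 + 0 − 6 − 0)/2 = 8/2 = 4.
(Structurally: 1 ring(s) + 3 π bond(s) = 4.)

4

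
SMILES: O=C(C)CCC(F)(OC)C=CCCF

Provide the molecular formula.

C10H16F2O2

Heavy atoms from the SMILES: 10 C, 2 F, 2 O.
Implicit hydrogens by atom environment:
  4 × C: 2 H each → 8
  2 × C: 3 H each → 6
  2 × C: 1 H each → 2
  2 × C: no H
  2 × F: no H
  2 × O: no H
  Total hydrogens = 16.
Molecular formula: C10H16F2O2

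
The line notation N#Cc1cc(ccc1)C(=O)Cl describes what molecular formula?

Heavy atoms from the SMILES: 8 C, 1 Cl, 1 N, 1 O.
Implicit hydrogens by atom environment:
  4 × C (aromatic): 1 H each → 4
  2 × C (aromatic): no H
  2 × C: no H
  1 × Cl: no H
  1 × N: no H
  1 × O: no H
  Total hydrogens = 4.
Molecular formula: C8H4ClNO

C8H4ClNO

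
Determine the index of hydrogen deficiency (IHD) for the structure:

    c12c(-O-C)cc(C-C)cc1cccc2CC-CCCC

Molecular formula from the SMILES: C19H26O.
DoU = (2C + 2 + N − H − X)/2 = (2·19 + 2 + 0 − 26 − 0)/2 = 14/2 = 7.
(Structurally: 2 ring(s) + 5 π bond(s) = 7.)

7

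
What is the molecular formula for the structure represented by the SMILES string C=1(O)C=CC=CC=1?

Heavy atoms from the SMILES: 6 C, 1 O.
Implicit hydrogens by atom environment:
  5 × C (aromatic): 1 H each → 5
  1 × C (aromatic): no H
  1 × O: 1 H
  Total hydrogens = 6.
Molecular formula: C6H6O

C6H6O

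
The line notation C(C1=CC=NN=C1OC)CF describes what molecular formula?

C7H9FN2O

Heavy atoms from the SMILES: 7 C, 1 F, 2 N, 1 O.
Implicit hydrogens by atom environment:
  2 × C: 2 H each → 4
  2 × C (aromatic): 1 H each → 2
  2 × C (aromatic): no H
  2 × N (aromatic): no H
  1 × C: 3 H
  1 × F: no H
  1 × O: no H
  Total hydrogens = 9.
Molecular formula: C7H9FN2O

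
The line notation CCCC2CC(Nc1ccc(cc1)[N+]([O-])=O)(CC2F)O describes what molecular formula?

Heavy atoms from the SMILES: 14 C, 1 F, 2 N, 3 O.
Implicit hydrogens by atom environment:
  4 × C: 2 H each → 8
  4 × C (aromatic): 1 H each → 4
  2 × C: 1 H each → 2
  2 × C (aromatic): no H
  1 × C: 3 H
  1 × C: no H
  1 × F: no H
  1 × N: 1 H
  1 × N (charge +1): no H
  1 × O: 1 H
  1 × O: no H
  1 × O (charge -1): no H
  Total hydrogens = 19.
Molecular formula: C14H19FN2O3

C14H19FN2O3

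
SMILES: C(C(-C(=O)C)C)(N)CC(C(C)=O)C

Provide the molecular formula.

C10H19NO2

Heavy atoms from the SMILES: 10 C, 1 N, 2 O.
Implicit hydrogens by atom environment:
  4 × C: 3 H each → 12
  3 × C: 1 H each → 3
  2 × C: no H
  2 × O: no H
  1 × C: 2 H
  1 × N: 2 H
  Total hydrogens = 19.
Molecular formula: C10H19NO2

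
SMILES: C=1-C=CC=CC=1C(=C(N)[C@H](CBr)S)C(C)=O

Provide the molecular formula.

Heavy atoms from the SMILES: 1 Br, 12 C, 1 N, 1 O, 1 S.
Implicit hydrogens by atom environment:
  5 × C (aromatic): 1 H each → 5
  3 × C: no H
  1 × Br: no H
  1 × C: 3 H
  1 × C: 2 H
  1 × C: 1 H
  1 × C (aromatic): no H
  1 × N: 2 H
  1 × O: no H
  1 × S: 1 H
  Total hydrogens = 14.
Molecular formula: C12H14BrNOS

C12H14BrNOS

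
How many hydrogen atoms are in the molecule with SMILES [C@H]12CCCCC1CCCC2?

18

Hydrogens are implicit in SMILES; fill each atom to its normal valence:
  8 × C: 2 H each → 16
  2 × C: 1 H each → 2
  Total hydrogens = 18.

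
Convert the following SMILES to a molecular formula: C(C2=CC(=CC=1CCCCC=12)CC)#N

C13H15N

Heavy atoms from the SMILES: 13 C, 1 N.
Implicit hydrogens by atom environment:
  5 × C: 2 H each → 10
  4 × C (aromatic): no H
  2 × C (aromatic): 1 H each → 2
  1 × C: 3 H
  1 × C: no H
  1 × N: no H
  Total hydrogens = 15.
Molecular formula: C13H15N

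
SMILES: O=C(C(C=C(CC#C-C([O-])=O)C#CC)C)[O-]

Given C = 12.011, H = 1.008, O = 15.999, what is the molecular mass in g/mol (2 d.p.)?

218.21

Molecular formula: [C12H10O4]2-.
M = 12×12.011 + 10×1.008 + 4×15.999 = 218.21 g/mol.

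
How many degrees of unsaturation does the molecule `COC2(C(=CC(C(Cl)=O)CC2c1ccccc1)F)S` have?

Molecular formula from the SMILES: C14H14ClFO2S.
DoU = (2C + 2 + N − H − X)/2 = (2·14 + 2 + 0 − 14 − 2)/2 = 14/2 = 7.
(Structurally: 2 ring(s) + 5 π bond(s) = 7.)

7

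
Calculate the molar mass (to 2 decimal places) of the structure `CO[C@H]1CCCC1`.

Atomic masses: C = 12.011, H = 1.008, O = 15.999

100.16

Molecular formula: C6H12O.
M = 6×12.011 + 12×1.008 + 1×15.999 = 100.16 g/mol.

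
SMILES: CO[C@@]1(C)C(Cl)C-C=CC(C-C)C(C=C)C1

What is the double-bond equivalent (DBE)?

3

Molecular formula from the SMILES: C14H23ClO.
DoU = (2C + 2 + N − H − X)/2 = (2·14 + 2 + 0 − 23 − 1)/2 = 6/2 = 3.
(Structurally: 1 ring(s) + 2 π bond(s) = 3.)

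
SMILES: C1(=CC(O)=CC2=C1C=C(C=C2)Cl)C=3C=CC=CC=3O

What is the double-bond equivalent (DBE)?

11

Molecular formula from the SMILES: C16H11ClO2.
DoU = (2C + 2 + N − H − X)/2 = (2·16 + 2 + 0 − 11 − 1)/2 = 22/2 = 11.
(Structurally: 3 ring(s) + 8 π bond(s) = 11.)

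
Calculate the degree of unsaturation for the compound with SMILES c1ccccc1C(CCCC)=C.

Molecular formula from the SMILES: C12H16.
DoU = (2C + 2 + N − H − X)/2 = (2·12 + 2 + 0 − 16 − 0)/2 = 10/2 = 5.
(Structurally: 1 ring(s) + 4 π bond(s) = 5.)

5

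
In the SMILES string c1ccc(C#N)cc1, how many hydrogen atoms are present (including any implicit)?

5

Hydrogens are implicit in SMILES; fill each atom to its normal valence:
  5 × C (aromatic): 1 H each → 5
  1 × C (aromatic): no H
  1 × C: no H
  1 × N: no H
  Total hydrogens = 5.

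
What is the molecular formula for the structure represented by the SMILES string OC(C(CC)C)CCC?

Heavy atoms from the SMILES: 8 C, 1 O.
Implicit hydrogens by atom environment:
  3 × C: 3 H each → 9
  3 × C: 2 H each → 6
  2 × C: 1 H each → 2
  1 × O: 1 H
  Total hydrogens = 18.
Molecular formula: C8H18O

C8H18O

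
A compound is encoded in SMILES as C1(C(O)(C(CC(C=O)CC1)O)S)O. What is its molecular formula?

C8H14O4S

Heavy atoms from the SMILES: 8 C, 4 O, 1 S.
Implicit hydrogens by atom environment:
  4 × C: 1 H each → 4
  3 × C: 2 H each → 6
  3 × O: 1 H each → 3
  1 × C: no H
  1 × O: no H
  1 × S: 1 H
  Total hydrogens = 14.
Molecular formula: C8H14O4S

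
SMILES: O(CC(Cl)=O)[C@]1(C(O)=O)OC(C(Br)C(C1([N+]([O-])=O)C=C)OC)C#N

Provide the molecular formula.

C12H12BrClN2O8

Heavy atoms from the SMILES: 1 Br, 12 C, 1 Cl, 2 N, 8 O.
Implicit hydrogens by atom environment:
  6 × O: no H
  5 × C: no H
  4 × C: 1 H each → 4
  2 × C: 2 H each → 4
  1 × Br: no H
  1 × C: 3 H
  1 × Cl: no H
  1 × N: no H
  1 × N (charge +1): no H
  1 × O: 1 H
  1 × O (charge -1): no H
  Total hydrogens = 12.
Molecular formula: C12H12BrClN2O8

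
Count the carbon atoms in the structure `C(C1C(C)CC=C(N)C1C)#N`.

9

The symbol for carbon appears 9 times in the SMILES.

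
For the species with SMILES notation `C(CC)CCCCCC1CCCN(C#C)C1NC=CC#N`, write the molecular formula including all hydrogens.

C18H29N3

Heavy atoms from the SMILES: 18 C, 3 N.
Implicit hydrogens by atom environment:
  10 × C: 2 H each → 20
  5 × C: 1 H each → 5
  2 × C: no H
  2 × N: no H
  1 × C: 3 H
  1 × N: 1 H
  Total hydrogens = 29.
Molecular formula: C18H29N3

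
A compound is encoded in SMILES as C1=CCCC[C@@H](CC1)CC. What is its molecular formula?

C10H18

Heavy atoms from the SMILES: 10 C.
Implicit hydrogens by atom environment:
  6 × C: 2 H each → 12
  3 × C: 1 H each → 3
  1 × C: 3 H
  Total hydrogens = 18.
Molecular formula: C10H18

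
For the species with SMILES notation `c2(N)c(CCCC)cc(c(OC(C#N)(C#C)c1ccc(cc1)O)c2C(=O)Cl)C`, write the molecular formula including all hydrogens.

Heavy atoms from the SMILES: 22 C, 1 Cl, 2 N, 3 O.
Implicit hydrogens by atom environment:
  7 × C (aromatic): no H
  5 × C (aromatic): 1 H each → 5
  4 × C: no H
  3 × C: 2 H each → 6
  2 × C: 3 H each → 6
  2 × O: no H
  1 × C: 1 H
  1 × Cl: no H
  1 × N: 2 H
  1 × N: no H
  1 × O: 1 H
  Total hydrogens = 21.
Molecular formula: C22H21ClN2O3

C22H21ClN2O3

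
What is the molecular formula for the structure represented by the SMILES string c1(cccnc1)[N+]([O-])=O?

C5H4N2O2

Heavy atoms from the SMILES: 5 C, 2 N, 2 O.
Implicit hydrogens by atom environment:
  4 × C (aromatic): 1 H each → 4
  1 × C (aromatic): no H
  1 × N (aromatic): no H
  1 × N (charge +1): no H
  1 × O: no H
  1 × O (charge -1): no H
  Total hydrogens = 4.
Molecular formula: C5H4N2O2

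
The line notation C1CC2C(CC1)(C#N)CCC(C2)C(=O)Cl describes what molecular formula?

Heavy atoms from the SMILES: 12 C, 1 Cl, 1 N, 1 O.
Implicit hydrogens by atom environment:
  7 × C: 2 H each → 14
  3 × C: no H
  2 × C: 1 H each → 2
  1 × Cl: no H
  1 × N: no H
  1 × O: no H
  Total hydrogens = 16.
Molecular formula: C12H16ClNO

C12H16ClNO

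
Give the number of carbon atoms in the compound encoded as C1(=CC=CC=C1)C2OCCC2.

10

The symbol for carbon appears 10 times in the SMILES.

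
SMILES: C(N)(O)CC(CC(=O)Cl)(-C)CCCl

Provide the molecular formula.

C8H15Cl2NO2

Heavy atoms from the SMILES: 8 C, 2 Cl, 1 N, 2 O.
Implicit hydrogens by atom environment:
  4 × C: 2 H each → 8
  2 × C: no H
  2 × Cl: no H
  1 × C: 3 H
  1 × C: 1 H
  1 × N: 2 H
  1 × O: 1 H
  1 × O: no H
  Total hydrogens = 15.
Molecular formula: C8H15Cl2NO2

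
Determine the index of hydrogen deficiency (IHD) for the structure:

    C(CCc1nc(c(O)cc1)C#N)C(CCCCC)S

Molecular formula from the SMILES: C15H22N2OS.
DoU = (2C + 2 + N − H − X)/2 = (2·15 + 2 + 2 − 22 − 0)/2 = 12/2 = 6.
(Structurally: 1 ring(s) + 5 π bond(s) = 6.)

6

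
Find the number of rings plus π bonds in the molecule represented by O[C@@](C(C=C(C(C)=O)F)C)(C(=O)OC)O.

Molecular formula from the SMILES: C9H13FO5.
DoU = (2C + 2 + N − H − X)/2 = (2·9 + 2 + 0 − 13 − 1)/2 = 6/2 = 3.
(Structurally: 0 ring(s) + 3 π bond(s) = 3.)

3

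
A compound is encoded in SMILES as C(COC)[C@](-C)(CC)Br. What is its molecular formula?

C7H15BrO

Heavy atoms from the SMILES: 1 Br, 7 C, 1 O.
Implicit hydrogens by atom environment:
  3 × C: 3 H each → 9
  3 × C: 2 H each → 6
  1 × Br: no H
  1 × C: no H
  1 × O: no H
  Total hydrogens = 15.
Molecular formula: C7H15BrO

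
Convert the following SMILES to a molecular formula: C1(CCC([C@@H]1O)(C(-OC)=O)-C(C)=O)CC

Heavy atoms from the SMILES: 11 C, 4 O.
Implicit hydrogens by atom environment:
  3 × C: 3 H each → 9
  3 × C: 2 H each → 6
  3 × C: no H
  3 × O: no H
  2 × C: 1 H each → 2
  1 × O: 1 H
  Total hydrogens = 18.
Molecular formula: C11H18O4

C11H18O4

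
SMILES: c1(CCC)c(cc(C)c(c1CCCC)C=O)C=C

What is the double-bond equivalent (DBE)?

6

Molecular formula from the SMILES: C17H24O.
DoU = (2C + 2 + N − H − X)/2 = (2·17 + 2 + 0 − 24 − 0)/2 = 12/2 = 6.
(Structurally: 1 ring(s) + 5 π bond(s) = 6.)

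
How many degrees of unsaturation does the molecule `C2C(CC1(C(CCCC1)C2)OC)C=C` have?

3

Molecular formula from the SMILES: C13H22O.
DoU = (2C + 2 + N − H − X)/2 = (2·13 + 2 + 0 − 22 − 0)/2 = 6/2 = 3.
(Structurally: 2 ring(s) + 1 π bond(s) = 3.)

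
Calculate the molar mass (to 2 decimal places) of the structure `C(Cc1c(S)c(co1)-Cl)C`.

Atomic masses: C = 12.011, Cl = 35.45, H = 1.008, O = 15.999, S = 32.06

Molecular formula: C7H9ClOS.
M = 7×12.011 + 1×35.45 + 9×1.008 + 1×15.999 + 1×32.06 = 176.66 g/mol.

176.66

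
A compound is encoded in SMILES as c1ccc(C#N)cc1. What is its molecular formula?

Heavy atoms from the SMILES: 7 C, 1 N.
Implicit hydrogens by atom environment:
  5 × C (aromatic): 1 H each → 5
  1 × C (aromatic): no H
  1 × C: no H
  1 × N: no H
  Total hydrogens = 5.
Molecular formula: C7H5N

C7H5N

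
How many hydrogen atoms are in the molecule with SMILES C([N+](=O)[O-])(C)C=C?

Hydrogens are implicit in SMILES; fill each atom to its normal valence:
  2 × C: 1 H each → 2
  1 × C: 3 H
  1 × C: 2 H
  1 × N (charge +1): no H
  1 × O: no H
  1 × O (charge -1): no H
  Total hydrogens = 7.

7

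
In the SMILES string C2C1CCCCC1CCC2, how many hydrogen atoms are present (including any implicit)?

18

Hydrogens are implicit in SMILES; fill each atom to its normal valence:
  8 × C: 2 H each → 16
  2 × C: 1 H each → 2
  Total hydrogens = 18.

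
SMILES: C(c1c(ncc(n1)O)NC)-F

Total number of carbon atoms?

The symbol for carbon appears 6 times in the SMILES. Lowercase c denotes aromatic carbon and counts toward C.

6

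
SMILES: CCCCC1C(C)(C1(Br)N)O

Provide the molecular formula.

C8H16BrNO

Heavy atoms from the SMILES: 1 Br, 8 C, 1 N, 1 O.
Implicit hydrogens by atom environment:
  3 × C: 2 H each → 6
  2 × C: 3 H each → 6
  2 × C: no H
  1 × Br: no H
  1 × C: 1 H
  1 × N: 2 H
  1 × O: 1 H
  Total hydrogens = 16.
Molecular formula: C8H16BrNO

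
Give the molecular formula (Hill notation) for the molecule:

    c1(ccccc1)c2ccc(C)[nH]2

C11H11N

Heavy atoms from the SMILES: 11 C, 1 N.
Implicit hydrogens by atom environment:
  7 × C (aromatic): 1 H each → 7
  3 × C (aromatic): no H
  1 × C: 3 H
  1 × N (aromatic): 1 H
  Total hydrogens = 11.
Molecular formula: C11H11N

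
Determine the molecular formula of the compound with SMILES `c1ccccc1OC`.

C7H8O

Heavy atoms from the SMILES: 7 C, 1 O.
Implicit hydrogens by atom environment:
  5 × C (aromatic): 1 H each → 5
  1 × C: 3 H
  1 × C (aromatic): no H
  1 × O: no H
  Total hydrogens = 8.
Molecular formula: C7H8O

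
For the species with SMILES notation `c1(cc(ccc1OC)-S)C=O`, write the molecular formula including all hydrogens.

Heavy atoms from the SMILES: 8 C, 2 O, 1 S.
Implicit hydrogens by atom environment:
  3 × C (aromatic): 1 H each → 3
  3 × C (aromatic): no H
  2 × O: no H
  1 × C: 3 H
  1 × C: 1 H
  1 × S: 1 H
  Total hydrogens = 8.
Molecular formula: C8H8O2S

C8H8O2S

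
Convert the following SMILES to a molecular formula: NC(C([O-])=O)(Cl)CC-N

C4H8ClN2O2-

Heavy atoms from the SMILES: 4 C, 1 Cl, 2 N, 2 O.
Implicit hydrogens by atom environment:
  2 × C: 2 H each → 4
  2 × C: no H
  2 × N: 2 H each → 4
  1 × Cl: no H
  1 × O: no H
  1 × O (charge -1): no H
  Total hydrogens = 8.
Net charge -1.
Molecular formula: C4H8ClN2O2-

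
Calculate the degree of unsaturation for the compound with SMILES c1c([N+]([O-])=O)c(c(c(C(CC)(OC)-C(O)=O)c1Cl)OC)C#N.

8

Molecular formula from the SMILES: C13H13ClN2O6.
DoU = (2C + 2 + N − H − X)/2 = (2·13 + 2 + 2 − 13 − 1)/2 = 16/2 = 8.
(Structurally: 1 ring(s) + 7 π bond(s) = 8.)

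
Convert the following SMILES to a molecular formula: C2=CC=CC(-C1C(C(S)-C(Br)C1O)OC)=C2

C12H15BrO2S

Heavy atoms from the SMILES: 1 Br, 12 C, 2 O, 1 S.
Implicit hydrogens by atom environment:
  5 × C: 1 H each → 5
  5 × C (aromatic): 1 H each → 5
  1 × Br: no H
  1 × C: 3 H
  1 × C (aromatic): no H
  1 × O: 1 H
  1 × O: no H
  1 × S: 1 H
  Total hydrogens = 15.
Molecular formula: C12H15BrO2S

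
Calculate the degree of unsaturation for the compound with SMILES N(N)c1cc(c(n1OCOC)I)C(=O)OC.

4

Molecular formula from the SMILES: C8H12IN3O4.
DoU = (2C + 2 + N − H − X)/2 = (2·8 + 2 + 3 − 12 − 1)/2 = 8/2 = 4.
(Structurally: 1 ring(s) + 3 π bond(s) = 4.)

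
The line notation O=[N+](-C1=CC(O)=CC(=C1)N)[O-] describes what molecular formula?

Heavy atoms from the SMILES: 6 C, 2 N, 3 O.
Implicit hydrogens by atom environment:
  3 × C (aromatic): 1 H each → 3
  3 × C (aromatic): no H
  1 × N: 2 H
  1 × N (charge +1): no H
  1 × O: 1 H
  1 × O: no H
  1 × O (charge -1): no H
  Total hydrogens = 6.
Molecular formula: C6H6N2O3

C6H6N2O3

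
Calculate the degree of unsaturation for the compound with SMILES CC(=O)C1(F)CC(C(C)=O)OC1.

Molecular formula from the SMILES: C8H11FO3.
DoU = (2C + 2 + N − H − X)/2 = (2·8 + 2 + 0 − 11 − 1)/2 = 6/2 = 3.
(Structurally: 1 ring(s) + 2 π bond(s) = 3.)

3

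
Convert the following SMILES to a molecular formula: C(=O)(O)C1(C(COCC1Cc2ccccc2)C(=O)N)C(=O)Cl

C15H16ClNO5

Heavy atoms from the SMILES: 15 C, 1 Cl, 1 N, 5 O.
Implicit hydrogens by atom environment:
  5 × C (aromatic): 1 H each → 5
  4 × C: no H
  4 × O: no H
  3 × C: 2 H each → 6
  2 × C: 1 H each → 2
  1 × C (aromatic): no H
  1 × Cl: no H
  1 × N: 2 H
  1 × O: 1 H
  Total hydrogens = 16.
Molecular formula: C15H16ClNO5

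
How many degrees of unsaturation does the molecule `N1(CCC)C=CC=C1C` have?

Molecular formula from the SMILES: C8H13N.
DoU = (2C + 2 + N − H − X)/2 = (2·8 + 2 + 1 − 13 − 0)/2 = 6/2 = 3.
(Structurally: 1 ring(s) + 2 π bond(s) = 3.)

3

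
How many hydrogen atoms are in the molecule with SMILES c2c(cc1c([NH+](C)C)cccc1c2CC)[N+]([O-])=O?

Hydrogens are implicit in SMILES; fill each atom to its normal valence:
  5 × C (aromatic): 1 H each → 5
  5 × C (aromatic): no H
  3 × C: 3 H each → 9
  1 × C: 2 H
  1 × N (charge +1): 1 H
  1 × N (charge +1): no H
  1 × O: no H
  1 × O (charge -1): no H
  Total hydrogens = 17.

17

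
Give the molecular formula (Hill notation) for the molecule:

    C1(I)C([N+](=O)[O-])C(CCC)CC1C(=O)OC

Heavy atoms from the SMILES: 10 C, 1 I, 1 N, 4 O.
Implicit hydrogens by atom environment:
  4 × C: 1 H each → 4
  3 × C: 2 H each → 6
  3 × O: no H
  2 × C: 3 H each → 6
  1 × C: no H
  1 × I: no H
  1 × N (charge +1): no H
  1 × O (charge -1): no H
  Total hydrogens = 16.
Molecular formula: C10H16INO4

C10H16INO4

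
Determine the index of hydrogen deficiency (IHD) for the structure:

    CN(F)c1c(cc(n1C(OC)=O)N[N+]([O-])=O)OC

Molecular formula from the SMILES: C8H11FN4O5.
DoU = (2C + 2 + N − H − X)/2 = (2·8 + 2 + 4 − 11 − 1)/2 = 10/2 = 5.
(Structurally: 1 ring(s) + 4 π bond(s) = 5.)

5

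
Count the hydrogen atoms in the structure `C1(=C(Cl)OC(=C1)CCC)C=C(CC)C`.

17

Hydrogens are implicit in SMILES; fill each atom to its normal valence:
  3 × C: 3 H each → 9
  3 × C: 2 H each → 6
  3 × C (aromatic): no H
  1 × C (aromatic): 1 H
  1 × C: 1 H
  1 × C: no H
  1 × Cl: no H
  1 × O (aromatic): no H
  Total hydrogens = 17.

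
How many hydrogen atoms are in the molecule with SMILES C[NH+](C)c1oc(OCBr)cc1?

11

Hydrogens are implicit in SMILES; fill each atom to its normal valence:
  2 × C: 3 H each → 6
  2 × C (aromatic): 1 H each → 2
  2 × C (aromatic): no H
  1 × Br: no H
  1 × C: 2 H
  1 × N (charge +1): 1 H
  1 × O (aromatic): no H
  1 × O: no H
  Total hydrogens = 11.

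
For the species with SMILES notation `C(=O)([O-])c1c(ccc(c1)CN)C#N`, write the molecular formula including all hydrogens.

Heavy atoms from the SMILES: 9 C, 2 N, 2 O.
Implicit hydrogens by atom environment:
  3 × C (aromatic): 1 H each → 3
  3 × C (aromatic): no H
  2 × C: no H
  1 × C: 2 H
  1 × N: 2 H
  1 × N: no H
  1 × O: no H
  1 × O (charge -1): no H
  Total hydrogens = 7.
Net charge -1.
Molecular formula: C9H7N2O2-

C9H7N2O2-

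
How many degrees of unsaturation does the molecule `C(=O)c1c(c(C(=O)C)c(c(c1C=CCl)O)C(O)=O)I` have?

Molecular formula from the SMILES: C12H8ClIO5.
DoU = (2C + 2 + N − H − X)/2 = (2·12 + 2 + 0 − 8 − 2)/2 = 16/2 = 8.
(Structurally: 1 ring(s) + 7 π bond(s) = 8.)

8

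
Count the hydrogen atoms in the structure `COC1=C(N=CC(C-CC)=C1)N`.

14

Hydrogens are implicit in SMILES; fill each atom to its normal valence:
  3 × C (aromatic): no H
  2 × C: 3 H each → 6
  2 × C: 2 H each → 4
  2 × C (aromatic): 1 H each → 2
  1 × N: 2 H
  1 × N (aromatic): no H
  1 × O: no H
  Total hydrogens = 14.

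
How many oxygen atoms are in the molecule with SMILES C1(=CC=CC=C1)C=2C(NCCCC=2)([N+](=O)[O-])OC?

3

The symbol for oxygen appears 3 times in the SMILES.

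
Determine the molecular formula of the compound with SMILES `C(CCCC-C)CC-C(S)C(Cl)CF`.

Heavy atoms from the SMILES: 11 C, 1 Cl, 1 F, 1 S.
Implicit hydrogens by atom environment:
  8 × C: 2 H each → 16
  2 × C: 1 H each → 2
  1 × C: 3 H
  1 × Cl: no H
  1 × F: no H
  1 × S: 1 H
  Total hydrogens = 22.
Molecular formula: C11H22ClFS

C11H22ClFS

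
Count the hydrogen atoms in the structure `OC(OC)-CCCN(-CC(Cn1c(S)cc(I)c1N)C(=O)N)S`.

23

Hydrogens are implicit in SMILES; fill each atom to its normal valence:
  5 × C: 2 H each → 10
  3 × C (aromatic): no H
  2 × C: 1 H each → 2
  2 × N: 2 H each → 4
  2 × O: no H
  2 × S: 1 H each → 2
  1 × C: 3 H
  1 × C (aromatic): 1 H
  1 × C: no H
  1 × I: no H
  1 × N (aromatic): no H
  1 × N: no H
  1 × O: 1 H
  Total hydrogens = 23.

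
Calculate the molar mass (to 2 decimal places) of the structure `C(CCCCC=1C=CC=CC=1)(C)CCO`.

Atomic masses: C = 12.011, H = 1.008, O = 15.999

206.33

Molecular formula: C14H22O.
M = 14×12.011 + 22×1.008 + 1×15.999 = 206.33 g/mol.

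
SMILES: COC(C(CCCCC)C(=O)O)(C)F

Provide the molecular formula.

C10H19FO3

Heavy atoms from the SMILES: 10 C, 1 F, 3 O.
Implicit hydrogens by atom environment:
  4 × C: 2 H each → 8
  3 × C: 3 H each → 9
  2 × C: no H
  2 × O: no H
  1 × C: 1 H
  1 × F: no H
  1 × O: 1 H
  Total hydrogens = 19.
Molecular formula: C10H19FO3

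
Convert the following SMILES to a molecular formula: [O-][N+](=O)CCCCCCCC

Heavy atoms from the SMILES: 8 C, 1 N, 2 O.
Implicit hydrogens by atom environment:
  7 × C: 2 H each → 14
  1 × C: 3 H
  1 × N (charge +1): no H
  1 × O: no H
  1 × O (charge -1): no H
  Total hydrogens = 17.
Molecular formula: C8H17NO2

C8H17NO2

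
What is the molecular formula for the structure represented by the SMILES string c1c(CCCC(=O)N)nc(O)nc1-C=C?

Heavy atoms from the SMILES: 10 C, 3 N, 2 O.
Implicit hydrogens by atom environment:
  4 × C: 2 H each → 8
  3 × C (aromatic): no H
  2 × N (aromatic): no H
  1 × C (aromatic): 1 H
  1 × C: 1 H
  1 × C: no H
  1 × N: 2 H
  1 × O: 1 H
  1 × O: no H
  Total hydrogens = 13.
Molecular formula: C10H13N3O2

C10H13N3O2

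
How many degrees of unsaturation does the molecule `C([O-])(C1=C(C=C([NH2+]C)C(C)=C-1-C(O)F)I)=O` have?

Molecular formula from the SMILES: C10H11FINO3.
DoU = (2C + 2 + N − H − X)/2 = (2·10 + 2 + 1 − 11 − 2)/2 = 10/2 = 5.
(Structurally: 1 ring(s) + 4 π bond(s) = 5.)

5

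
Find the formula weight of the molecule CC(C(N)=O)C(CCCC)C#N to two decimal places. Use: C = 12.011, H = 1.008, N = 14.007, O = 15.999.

168.24

Molecular formula: C9H16N2O.
M = 9×12.011 + 16×1.008 + 2×14.007 + 1×15.999 = 168.24 g/mol.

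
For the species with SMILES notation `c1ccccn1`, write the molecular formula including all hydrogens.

Heavy atoms from the SMILES: 5 C, 1 N.
Implicit hydrogens by atom environment:
  5 × C (aromatic): 1 H each → 5
  1 × N (aromatic): no H
  Total hydrogens = 5.
Molecular formula: C5H5N

C5H5N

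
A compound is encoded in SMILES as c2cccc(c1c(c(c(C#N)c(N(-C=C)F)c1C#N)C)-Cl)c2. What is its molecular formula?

Heavy atoms from the SMILES: 17 C, 1 Cl, 1 F, 3 N.
Implicit hydrogens by atom environment:
  7 × C (aromatic): no H
  5 × C (aromatic): 1 H each → 5
  3 × N: no H
  2 × C: no H
  1 × C: 3 H
  1 × C: 2 H
  1 × C: 1 H
  1 × Cl: no H
  1 × F: no H
  Total hydrogens = 11.
Molecular formula: C17H11ClFN3

C17H11ClFN3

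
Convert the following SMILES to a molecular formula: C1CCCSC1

Heavy atoms from the SMILES: 5 C, 1 S.
Implicit hydrogens by atom environment:
  5 × C: 2 H each → 10
  1 × S: no H
  Total hydrogens = 10.
Molecular formula: C5H10S

C5H10S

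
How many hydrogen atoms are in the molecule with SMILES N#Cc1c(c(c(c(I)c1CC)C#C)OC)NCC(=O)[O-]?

Hydrogens are implicit in SMILES; fill each atom to its normal valence:
  6 × C (aromatic): no H
  3 × C: no H
  2 × C: 3 H each → 6
  2 × C: 2 H each → 4
  2 × O: no H
  1 × C: 1 H
  1 × I: no H
  1 × N: 1 H
  1 × N: no H
  1 × O (charge -1): no H
  Total hydrogens = 12.

12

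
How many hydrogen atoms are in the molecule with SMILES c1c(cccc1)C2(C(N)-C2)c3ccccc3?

15

Hydrogens are implicit in SMILES; fill each atom to its normal valence:
  10 × C (aromatic): 1 H each → 10
  2 × C (aromatic): no H
  1 × C: 2 H
  1 × C: 1 H
  1 × C: no H
  1 × N: 2 H
  Total hydrogens = 15.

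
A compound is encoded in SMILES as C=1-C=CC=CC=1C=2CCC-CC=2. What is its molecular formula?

C12H14

Heavy atoms from the SMILES: 12 C.
Implicit hydrogens by atom environment:
  5 × C (aromatic): 1 H each → 5
  4 × C: 2 H each → 8
  1 × C: 1 H
  1 × C: no H
  1 × C (aromatic): no H
  Total hydrogens = 14.
Molecular formula: C12H14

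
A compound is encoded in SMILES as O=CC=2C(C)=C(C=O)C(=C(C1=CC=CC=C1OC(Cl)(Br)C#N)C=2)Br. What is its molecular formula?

C17H10Br2ClNO3

Heavy atoms from the SMILES: 2 Br, 17 C, 1 Cl, 1 N, 3 O.
Implicit hydrogens by atom environment:
  7 × C (aromatic): no H
  5 × C (aromatic): 1 H each → 5
  3 × O: no H
  2 × Br: no H
  2 × C: 1 H each → 2
  2 × C: no H
  1 × C: 3 H
  1 × Cl: no H
  1 × N: no H
  Total hydrogens = 10.
Molecular formula: C17H10Br2ClNO3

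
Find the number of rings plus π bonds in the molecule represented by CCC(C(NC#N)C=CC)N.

Molecular formula from the SMILES: C8H15N3.
DoU = (2C + 2 + N − H − X)/2 = (2·8 + 2 + 3 − 15 − 0)/2 = 6/2 = 3.
(Structurally: 0 ring(s) + 3 π bond(s) = 3.)

3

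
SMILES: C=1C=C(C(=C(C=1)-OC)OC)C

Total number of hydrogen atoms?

12

Hydrogens are implicit in SMILES; fill each atom to its normal valence:
  3 × C: 3 H each → 9
  3 × C (aromatic): 1 H each → 3
  3 × C (aromatic): no H
  2 × O: no H
  Total hydrogens = 12.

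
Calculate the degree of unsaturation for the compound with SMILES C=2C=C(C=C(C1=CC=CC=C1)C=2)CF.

8

Molecular formula from the SMILES: C13H11F.
DoU = (2C + 2 + N − H − X)/2 = (2·13 + 2 + 0 − 11 − 1)/2 = 16/2 = 8.
(Structurally: 2 ring(s) + 6 π bond(s) = 8.)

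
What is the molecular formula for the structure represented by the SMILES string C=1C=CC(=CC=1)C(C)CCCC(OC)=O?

Heavy atoms from the SMILES: 13 C, 2 O.
Implicit hydrogens by atom environment:
  5 × C (aromatic): 1 H each → 5
  3 × C: 2 H each → 6
  2 × C: 3 H each → 6
  2 × O: no H
  1 × C: 1 H
  1 × C: no H
  1 × C (aromatic): no H
  Total hydrogens = 18.
Molecular formula: C13H18O2

C13H18O2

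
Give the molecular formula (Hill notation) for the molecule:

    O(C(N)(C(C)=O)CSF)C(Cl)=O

C5H7ClFNO3S

Heavy atoms from the SMILES: 5 C, 1 Cl, 1 F, 1 N, 3 O, 1 S.
Implicit hydrogens by atom environment:
  3 × C: no H
  3 × O: no H
  1 × C: 3 H
  1 × C: 2 H
  1 × Cl: no H
  1 × F: no H
  1 × N: 2 H
  1 × S: no H
  Total hydrogens = 7.
Molecular formula: C5H7ClFNO3S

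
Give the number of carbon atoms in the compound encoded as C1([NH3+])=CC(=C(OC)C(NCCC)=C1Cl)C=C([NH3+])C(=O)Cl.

The symbol for carbon appears 13 times in the SMILES. (Cl is a single chlorine, not C + l.)

13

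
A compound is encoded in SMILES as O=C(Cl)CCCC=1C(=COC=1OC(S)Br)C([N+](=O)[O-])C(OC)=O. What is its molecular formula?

C12H13BrClNO7S

Heavy atoms from the SMILES: 1 Br, 12 C, 1 Cl, 1 N, 7 O, 1 S.
Implicit hydrogens by atom environment:
  5 × O: no H
  3 × C: 2 H each → 6
  3 × C (aromatic): no H
  2 × C: 1 H each → 2
  2 × C: no H
  1 × Br: no H
  1 × C: 3 H
  1 × C (aromatic): 1 H
  1 × Cl: no H
  1 × N (charge +1): no H
  1 × O (aromatic): no H
  1 × O (charge -1): no H
  1 × S: 1 H
  Total hydrogens = 13.
Molecular formula: C12H13BrClNO7S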